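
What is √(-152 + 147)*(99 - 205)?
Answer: -106*I*√5 ≈ -237.02*I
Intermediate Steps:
√(-152 + 147)*(99 - 205) = √(-5)*(-106) = (I*√5)*(-106) = -106*I*√5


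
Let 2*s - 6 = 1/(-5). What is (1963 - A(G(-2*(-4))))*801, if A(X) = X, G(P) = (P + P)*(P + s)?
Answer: 7163343/5 ≈ 1.4327e+6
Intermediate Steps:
s = 29/10 (s = 3 + (1/2)/(-5) = 3 + (1/2)*(-1/5) = 3 - 1/10 = 29/10 ≈ 2.9000)
G(P) = 2*P*(29/10 + P) (G(P) = (P + P)*(P + 29/10) = (2*P)*(29/10 + P) = 2*P*(29/10 + P))
(1963 - A(G(-2*(-4))))*801 = (1963 - (-2*(-4))*(29 + 10*(-2*(-4)))/5)*801 = (1963 - 8*(29 + 10*8)/5)*801 = (1963 - 8*(29 + 80)/5)*801 = (1963 - 8*109/5)*801 = (1963 - 1*872/5)*801 = (1963 - 872/5)*801 = (8943/5)*801 = 7163343/5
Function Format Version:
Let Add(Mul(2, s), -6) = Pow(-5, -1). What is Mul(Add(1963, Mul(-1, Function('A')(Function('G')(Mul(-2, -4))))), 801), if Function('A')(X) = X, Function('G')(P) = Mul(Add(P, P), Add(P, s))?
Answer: Rational(7163343, 5) ≈ 1.4327e+6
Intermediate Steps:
s = Rational(29, 10) (s = Add(3, Mul(Rational(1, 2), Pow(-5, -1))) = Add(3, Mul(Rational(1, 2), Rational(-1, 5))) = Add(3, Rational(-1, 10)) = Rational(29, 10) ≈ 2.9000)
Function('G')(P) = Mul(2, P, Add(Rational(29, 10), P)) (Function('G')(P) = Mul(Add(P, P), Add(P, Rational(29, 10))) = Mul(Mul(2, P), Add(Rational(29, 10), P)) = Mul(2, P, Add(Rational(29, 10), P)))
Mul(Add(1963, Mul(-1, Function('A')(Function('G')(Mul(-2, -4))))), 801) = Mul(Add(1963, Mul(-1, Mul(Rational(1, 5), Mul(-2, -4), Add(29, Mul(10, Mul(-2, -4)))))), 801) = Mul(Add(1963, Mul(-1, Mul(Rational(1, 5), 8, Add(29, Mul(10, 8))))), 801) = Mul(Add(1963, Mul(-1, Mul(Rational(1, 5), 8, Add(29, 80)))), 801) = Mul(Add(1963, Mul(-1, Mul(Rational(1, 5), 8, 109))), 801) = Mul(Add(1963, Mul(-1, Rational(872, 5))), 801) = Mul(Add(1963, Rational(-872, 5)), 801) = Mul(Rational(8943, 5), 801) = Rational(7163343, 5)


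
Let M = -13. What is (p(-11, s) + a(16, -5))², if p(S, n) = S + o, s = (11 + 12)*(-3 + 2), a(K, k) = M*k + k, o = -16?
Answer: 1089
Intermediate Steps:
a(K, k) = -12*k (a(K, k) = -13*k + k = -12*k)
s = -23 (s = 23*(-1) = -23)
p(S, n) = -16 + S (p(S, n) = S - 16 = -16 + S)
(p(-11, s) + a(16, -5))² = ((-16 - 11) - 12*(-5))² = (-27 + 60)² = 33² = 1089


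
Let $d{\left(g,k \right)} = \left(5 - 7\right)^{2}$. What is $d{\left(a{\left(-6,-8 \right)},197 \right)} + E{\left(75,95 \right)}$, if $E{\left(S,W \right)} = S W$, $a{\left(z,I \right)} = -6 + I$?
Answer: $7129$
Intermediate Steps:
$d{\left(g,k \right)} = 4$ ($d{\left(g,k \right)} = \left(-2\right)^{2} = 4$)
$d{\left(a{\left(-6,-8 \right)},197 \right)} + E{\left(75,95 \right)} = 4 + 75 \cdot 95 = 4 + 7125 = 7129$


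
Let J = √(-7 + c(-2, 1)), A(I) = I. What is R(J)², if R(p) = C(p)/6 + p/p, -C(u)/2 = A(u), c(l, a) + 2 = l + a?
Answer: (3 - I*√10)²/9 ≈ -0.11111 - 2.1082*I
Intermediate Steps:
c(l, a) = -2 + a + l (c(l, a) = -2 + (l + a) = -2 + (a + l) = -2 + a + l)
J = I*√10 (J = √(-7 + (-2 + 1 - 2)) = √(-7 - 3) = √(-10) = I*√10 ≈ 3.1623*I)
C(u) = -2*u
R(p) = 1 - p/3 (R(p) = -2*p/6 + p/p = -2*p*(⅙) + 1 = -p/3 + 1 = 1 - p/3)
R(J)² = (1 - I*√10/3)²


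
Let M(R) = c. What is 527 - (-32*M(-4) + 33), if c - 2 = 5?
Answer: 718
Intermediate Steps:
c = 7 (c = 2 + 5 = 7)
M(R) = 7
527 - (-32*M(-4) + 33) = 527 - (-32*7 + 33) = 527 - (-224 + 33) = 527 - 1*(-191) = 527 + 191 = 718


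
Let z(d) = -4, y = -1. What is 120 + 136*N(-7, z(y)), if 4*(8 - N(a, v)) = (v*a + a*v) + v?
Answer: -560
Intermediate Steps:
N(a, v) = 8 - v/4 - a*v/2 (N(a, v) = 8 - ((v*a + a*v) + v)/4 = 8 - ((a*v + a*v) + v)/4 = 8 - (2*a*v + v)/4 = 8 - (v + 2*a*v)/4 = 8 + (-v/4 - a*v/2) = 8 - v/4 - a*v/2)
120 + 136*N(-7, z(y)) = 120 + 136*(8 - ¼*(-4) - ½*(-7)*(-4)) = 120 + 136*(8 + 1 - 14) = 120 + 136*(-5) = 120 - 680 = -560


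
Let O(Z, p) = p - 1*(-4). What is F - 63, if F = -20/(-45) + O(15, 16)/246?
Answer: -23053/369 ≈ -62.474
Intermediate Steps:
O(Z, p) = 4 + p (O(Z, p) = p + 4 = 4 + p)
F = 194/369 (F = -20/(-45) + (4 + 16)/246 = -20*(-1/45) + 20*(1/246) = 4/9 + 10/123 = 194/369 ≈ 0.52575)
F - 63 = 194/369 - 63 = -23053/369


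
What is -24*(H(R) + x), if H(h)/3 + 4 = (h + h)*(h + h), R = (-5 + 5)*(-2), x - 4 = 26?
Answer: -432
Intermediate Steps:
x = 30 (x = 4 + 26 = 30)
R = 0 (R = 0*(-2) = 0)
H(h) = -12 + 12*h² (H(h) = -12 + 3*((h + h)*(h + h)) = -12 + 3*((2*h)*(2*h)) = -12 + 3*(4*h²) = -12 + 12*h²)
-24*(H(R) + x) = -24*((-12 + 12*0²) + 30) = -24*((-12 + 12*0) + 30) = -24*((-12 + 0) + 30) = -24*(-12 + 30) = -24*18 = -432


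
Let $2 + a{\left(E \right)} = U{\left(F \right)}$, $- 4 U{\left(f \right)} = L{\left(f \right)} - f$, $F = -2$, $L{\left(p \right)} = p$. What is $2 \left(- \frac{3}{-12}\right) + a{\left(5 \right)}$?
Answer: $- \frac{3}{2} \approx -1.5$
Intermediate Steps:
$U{\left(f \right)} = 0$ ($U{\left(f \right)} = - \frac{f - f}{4} = \left(- \frac{1}{4}\right) 0 = 0$)
$a{\left(E \right)} = -2$ ($a{\left(E \right)} = -2 + 0 = -2$)
$2 \left(- \frac{3}{-12}\right) + a{\left(5 \right)} = 2 \left(- \frac{3}{-12}\right) - 2 = 2 \left(\left(-3\right) \left(- \frac{1}{12}\right)\right) - 2 = 2 \cdot \frac{1}{4} - 2 = \frac{1}{2} - 2 = - \frac{3}{2}$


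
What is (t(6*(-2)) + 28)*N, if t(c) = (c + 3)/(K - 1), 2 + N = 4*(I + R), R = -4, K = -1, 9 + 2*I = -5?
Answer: -1495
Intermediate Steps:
I = -7 (I = -9/2 + (½)*(-5) = -9/2 - 5/2 = -7)
N = -46 (N = -2 + 4*(-7 - 4) = -2 + 4*(-11) = -2 - 44 = -46)
t(c) = -3/2 - c/2 (t(c) = (c + 3)/(-1 - 1) = (3 + c)/(-2) = (3 + c)*(-½) = -3/2 - c/2)
(t(6*(-2)) + 28)*N = ((-3/2 - 3*(-2)) + 28)*(-46) = ((-3/2 - ½*(-12)) + 28)*(-46) = ((-3/2 + 6) + 28)*(-46) = (9/2 + 28)*(-46) = (65/2)*(-46) = -1495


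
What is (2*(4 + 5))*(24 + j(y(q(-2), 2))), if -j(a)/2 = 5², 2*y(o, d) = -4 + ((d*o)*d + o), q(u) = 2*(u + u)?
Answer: -468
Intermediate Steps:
q(u) = 4*u (q(u) = 2*(2*u) = 4*u)
y(o, d) = -2 + o/2 + o*d²/2 (y(o, d) = (-4 + ((d*o)*d + o))/2 = (-4 + (o*d² + o))/2 = (-4 + (o + o*d²))/2 = (-4 + o + o*d²)/2 = -2 + o/2 + o*d²/2)
j(a) = -50 (j(a) = -2*5² = -2*25 = -50)
(2*(4 + 5))*(24 + j(y(q(-2), 2))) = (2*(4 + 5))*(24 - 50) = (2*9)*(-26) = 18*(-26) = -468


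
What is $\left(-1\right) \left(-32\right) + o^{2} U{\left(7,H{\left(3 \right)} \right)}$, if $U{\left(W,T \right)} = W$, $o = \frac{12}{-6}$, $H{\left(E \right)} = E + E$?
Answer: $60$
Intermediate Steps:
$H{\left(E \right)} = 2 E$
$o = -2$ ($o = 12 \left(- \frac{1}{6}\right) = -2$)
$\left(-1\right) \left(-32\right) + o^{2} U{\left(7,H{\left(3 \right)} \right)} = \left(-1\right) \left(-32\right) + \left(-2\right)^{2} \cdot 7 = 32 + 4 \cdot 7 = 32 + 28 = 60$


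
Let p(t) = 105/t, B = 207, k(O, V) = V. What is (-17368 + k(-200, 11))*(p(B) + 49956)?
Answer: -59829561643/69 ≈ -8.6709e+8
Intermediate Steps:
(-17368 + k(-200, 11))*(p(B) + 49956) = (-17368 + 11)*(105/207 + 49956) = -17357*(105*(1/207) + 49956) = -17357*(35/69 + 49956) = -17357*3446999/69 = -59829561643/69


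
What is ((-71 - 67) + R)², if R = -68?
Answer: 42436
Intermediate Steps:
((-71 - 67) + R)² = ((-71 - 67) - 68)² = (-138 - 68)² = (-206)² = 42436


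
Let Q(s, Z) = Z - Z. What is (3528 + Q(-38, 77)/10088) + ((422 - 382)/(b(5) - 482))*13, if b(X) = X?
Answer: 1682336/477 ≈ 3526.9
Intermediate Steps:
Q(s, Z) = 0
(3528 + Q(-38, 77)/10088) + ((422 - 382)/(b(5) - 482))*13 = (3528 + 0/10088) + ((422 - 382)/(5 - 482))*13 = (3528 + 0*(1/10088)) + (40/(-477))*13 = (3528 + 0) + (40*(-1/477))*13 = 3528 - 40/477*13 = 3528 - 520/477 = 1682336/477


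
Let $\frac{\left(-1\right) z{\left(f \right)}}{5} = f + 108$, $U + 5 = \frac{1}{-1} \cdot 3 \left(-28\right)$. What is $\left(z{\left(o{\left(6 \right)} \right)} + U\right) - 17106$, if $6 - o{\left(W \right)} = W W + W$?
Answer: $-17387$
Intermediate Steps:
$o{\left(W \right)} = 6 - W - W^{2}$ ($o{\left(W \right)} = 6 - \left(W W + W\right) = 6 - \left(W^{2} + W\right) = 6 - \left(W + W^{2}\right) = 6 - W - W^{2}$)
$U = 79$ ($U = -5 + \frac{1}{-1} \cdot 3 \left(-28\right) = -5 + \left(-1\right) 3 \left(-28\right) = -5 - -84 = -5 + 84 = 79$)
$z{\left(f \right)} = -540 - 5 f$ ($z{\left(f \right)} = - 5 \left(f + 108\right) = - 5 \left(108 + f\right) = -540 - 5 f$)
$\left(z{\left(o{\left(6 \right)} \right)} + U\right) - 17106 = \left(\left(-540 - 5 \left(6 - 6 - 6^{2}\right)\right) + 79\right) - 17106 = \left(\left(-540 - 5 \left(6 - 6 - 36\right)\right) + 79\right) - 17106 = \left(\left(-540 - -180\right) + 79\right) - 17106 = \left(\left(-540 + 180\right) + 79\right) - 17106 = \left(-360 + 79\right) - 17106 = -281 - 17106 = -17387$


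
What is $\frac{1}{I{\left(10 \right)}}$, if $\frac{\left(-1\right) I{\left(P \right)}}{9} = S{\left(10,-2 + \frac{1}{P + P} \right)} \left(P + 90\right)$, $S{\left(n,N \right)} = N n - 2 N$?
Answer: $\frac{1}{14040} \approx 7.1225 \cdot 10^{-5}$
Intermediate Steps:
$S{\left(n,N \right)} = - 2 N + N n$
$I{\left(P \right)} = - 9 \left(-16 + \frac{4}{P}\right) \left(90 + P\right)$ ($I{\left(P \right)} = - 9 \left(-2 + \frac{1}{P + P}\right) \left(-2 + 10\right) \left(P + 90\right) = - 9 \left(-2 + \frac{1}{2 P}\right) 8 \left(90 + P\right) = - 9 \left(-16 + \frac{4}{P}\right) \left(90 + P\right)$)
$\frac{1}{I{\left(10 \right)}} = \frac{1}{12924 - \frac{3240}{10} + 144 \cdot 10} = \frac{1}{12924 - 324 + 1440} = \frac{1}{14040}$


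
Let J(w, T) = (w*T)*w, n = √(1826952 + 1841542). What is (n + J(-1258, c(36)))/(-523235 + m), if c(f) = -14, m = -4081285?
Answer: 2769487/575565 - √3668494/4604520 ≈ 4.8114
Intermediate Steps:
n = √3668494 ≈ 1915.3
J(w, T) = T*w² (J(w, T) = (T*w)*w = T*w²)
(n + J(-1258, c(36)))/(-523235 + m) = (√3668494 - 14*(-1258)²)/(-523235 - 4081285) = (√3668494 - 14*1582564)/(-4604520) = (√3668494 - 22155896)*(-1/4604520) = (-22155896 + √3668494)*(-1/4604520) = 2769487/575565 - √3668494/4604520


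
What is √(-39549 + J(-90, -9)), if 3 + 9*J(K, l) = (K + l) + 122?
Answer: I*√355921/3 ≈ 198.86*I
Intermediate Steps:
J(K, l) = 119/9 + K/9 + l/9 (J(K, l) = -⅓ + ((K + l) + 122)/9 = -⅓ + (122 + K + l)/9 = -⅓ + (122/9 + K/9 + l/9) = 119/9 + K/9 + l/9)
√(-39549 + J(-90, -9)) = √(-39549 + (119/9 + (⅑)*(-90) + (⅑)*(-9))) = √(-39549 + (119/9 - 10 - 1)) = √(-39549 + 20/9) = √(-355921/9) = I*√355921/3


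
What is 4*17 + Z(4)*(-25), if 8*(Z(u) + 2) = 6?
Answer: 397/4 ≈ 99.250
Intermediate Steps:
Z(u) = -5/4 (Z(u) = -2 + (⅛)*6 = -2 + ¾ = -5/4)
4*17 + Z(4)*(-25) = 4*17 - 5/4*(-25) = 68 + 125/4 = 397/4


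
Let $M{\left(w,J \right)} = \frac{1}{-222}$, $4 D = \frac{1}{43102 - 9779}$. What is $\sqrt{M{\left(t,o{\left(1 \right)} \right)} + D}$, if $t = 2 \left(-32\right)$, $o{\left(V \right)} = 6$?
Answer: $\frac{i \sqrt{246103184355}}{7397706} \approx 0.06706 i$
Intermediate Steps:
$D = \frac{1}{133292}$ ($D = \frac{1}{4 \left(43102 - 9779\right)} = \frac{1}{4 \cdot 33323} = \frac{1}{4} \cdot \frac{1}{33323} = \frac{1}{133292} \approx 7.5023 \cdot 10^{-6}$)
$t = -64$
$M{\left(w,J \right)} = - \frac{1}{222}$
$\sqrt{M{\left(t,o{\left(1 \right)} \right)} + D} = \sqrt{- \frac{1}{222} + \frac{1}{133292}} = \sqrt{- \frac{66535}{14795412}} = \frac{i \sqrt{246103184355}}{7397706}$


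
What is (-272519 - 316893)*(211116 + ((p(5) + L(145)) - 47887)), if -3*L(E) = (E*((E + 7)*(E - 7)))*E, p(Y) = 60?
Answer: 86551327505532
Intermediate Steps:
L(E) = -E²*(-7 + E)*(7 + E)/3 (L(E) = -E*((E + 7)*(E - 7))*E/3 = -E*((7 + E)*(-7 + E))*E/3 = -E*((-7 + E)*(7 + E))*E/3 = -E*(-7 + E)*(7 + E)*E/3 = -E²*(-7 + E)*(7 + E)/3)
(-272519 - 316893)*(211116 + ((p(5) + L(145)) - 47887)) = (-272519 - 316893)*(211116 + ((60 + (⅓)*145²*(49 - 1*145²)) - 47887)) = -589412*(211116 + ((60 + (⅓)*21025*(49 - 1*21025)) - 47887)) = -589412*(211116 + ((60 + (⅓)*21025*(49 - 21025)) - 47887)) = -589412*(211116 + ((60 + (⅓)*21025*(-20976)) - 47887)) = -589412*(211116 + ((60 - 147006800) - 47887)) = -589412*(211116 + (-147006740 - 47887)) = -589412*(211116 - 147054627) = -589412*(-146843511) = 86551327505532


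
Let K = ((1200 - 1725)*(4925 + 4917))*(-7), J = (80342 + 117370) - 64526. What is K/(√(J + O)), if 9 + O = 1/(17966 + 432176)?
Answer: 7233870*√26985365206431170/11989712227 ≈ 99112.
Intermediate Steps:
J = 133186 (J = 197712 - 64526 = 133186)
O = -4051277/450142 (O = -9 + 1/(17966 + 432176) = -9 + 1/450142 = -4051277/450142 ≈ -9.0000)
K = 36169350 (K = -525*9842*(-7) = -5167050*(-7) = 36169350)
K/(√(J + O)) = 36169350/(√(133186 - 4051277/450142)) = 36169350/(√(59948561135/450142)) = 36169350/((√26985365206431170/450142)) = 36169350*(√26985365206431170/59948561135) = 7233870*√26985365206431170/11989712227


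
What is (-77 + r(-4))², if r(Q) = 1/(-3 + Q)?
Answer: 291600/49 ≈ 5951.0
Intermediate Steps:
(-77 + r(-4))² = (-77 + 1/(-3 - 4))² = (-77 + 1/(-7))² = (-77 - ⅐)² = (-540/7)² = 291600/49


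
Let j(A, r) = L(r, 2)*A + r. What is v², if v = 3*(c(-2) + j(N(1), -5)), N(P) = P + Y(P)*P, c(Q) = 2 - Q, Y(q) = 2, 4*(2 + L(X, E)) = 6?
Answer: 225/4 ≈ 56.250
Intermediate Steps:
L(X, E) = -½ (L(X, E) = -2 + (¼)*6 = -2 + 3/2 = -½)
N(P) = 3*P (N(P) = P + 2*P = 3*P)
j(A, r) = r - A/2 (j(A, r) = -A/2 + r = r - A/2)
v = -15/2 (v = 3*((2 - 1*(-2)) + (-5 - 3/2)) = 3*((2 + 2) + (-5 - ½*3)) = 3*(4 + (-5 - 3/2)) = 3*(4 - 13/2) = 3*(-5/2) = -15/2 ≈ -7.5000)
v² = (-15/2)² = 225/4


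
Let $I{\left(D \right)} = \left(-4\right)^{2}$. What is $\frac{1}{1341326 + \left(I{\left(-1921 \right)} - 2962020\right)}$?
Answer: $- \frac{1}{1620678} \approx -6.1703 \cdot 10^{-7}$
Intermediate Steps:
$I{\left(D \right)} = 16$
$\frac{1}{1341326 + \left(I{\left(-1921 \right)} - 2962020\right)} = \frac{1}{1341326 + \left(16 - 2962020\right)} = \frac{1}{1341326 - 2962004} = \frac{1}{-1620678} = - \frac{1}{1620678}$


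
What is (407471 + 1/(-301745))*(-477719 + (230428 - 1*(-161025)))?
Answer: -10606606294497804/301745 ≈ -3.5151e+10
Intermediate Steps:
(407471 + 1/(-301745))*(-477719 + (230428 - 1*(-161025))) = (407471 - 1/301745)*(-477719 + (230428 + 161025)) = 122952336894*(-477719 + 391453)/301745 = (122952336894/301745)*(-86266) = -10606606294497804/301745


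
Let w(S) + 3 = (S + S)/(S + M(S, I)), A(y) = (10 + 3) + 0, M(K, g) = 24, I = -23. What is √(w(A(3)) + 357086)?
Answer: √488847589/37 ≈ 597.56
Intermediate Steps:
A(y) = 13 (A(y) = 13 + 0 = 13)
w(S) = -3 + 2*S/(24 + S) (w(S) = -3 + (S + S)/(S + 24) = -3 + (2*S)/(24 + S) = -3 + 2*S/(24 + S))
√(w(A(3)) + 357086) = √((-72 - 1*13)/(24 + 13) + 357086) = √((-72 - 13)/37 + 357086) = √((1/37)*(-85) + 357086) = √(-85/37 + 357086) = √(13212097/37) = √488847589/37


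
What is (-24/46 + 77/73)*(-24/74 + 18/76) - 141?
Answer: -332965119/2360674 ≈ -141.05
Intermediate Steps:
(-24/46 + 77/73)*(-24/74 + 18/76) - 141 = (-24*1/46 + 77*(1/73))*(-24*1/74 + 18*(1/76)) - 141 = (-12/23 + 77/73)*(-12/37 + 9/38) - 141 = (895/1679)*(-123/1406) - 141 = -110085/2360674 - 141 = -332965119/2360674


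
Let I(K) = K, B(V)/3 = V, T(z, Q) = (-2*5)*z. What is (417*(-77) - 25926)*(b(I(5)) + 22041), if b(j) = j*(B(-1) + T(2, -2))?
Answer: -1272475410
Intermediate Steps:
T(z, Q) = -10*z
B(V) = 3*V
b(j) = -23*j (b(j) = j*(3*(-1) - 10*2) = j*(-3 - 20) = j*(-23) = -23*j)
(417*(-77) - 25926)*(b(I(5)) + 22041) = (417*(-77) - 25926)*(-23*5 + 22041) = (-32109 - 25926)*(-115 + 22041) = -58035*21926 = -1272475410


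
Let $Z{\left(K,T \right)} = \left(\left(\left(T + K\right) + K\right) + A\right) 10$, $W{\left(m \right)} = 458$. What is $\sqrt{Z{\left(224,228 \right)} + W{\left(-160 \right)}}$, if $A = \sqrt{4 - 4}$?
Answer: $3 \sqrt{802} \approx 84.959$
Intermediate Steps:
$A = 0$ ($A = \sqrt{0} = 0$)
$Z{\left(K,T \right)} = 10 T + 20 K$ ($Z{\left(K,T \right)} = \left(\left(\left(T + K\right) + K\right) + 0\right) 10 = \left(\left(\left(K + T\right) + K\right) + 0\right) 10 = \left(\left(T + 2 K\right) + 0\right) 10 = \left(T + 2 K\right) 10 = 10 T + 20 K$)
$\sqrt{Z{\left(224,228 \right)} + W{\left(-160 \right)}} = \sqrt{\left(10 \cdot 228 + 20 \cdot 224\right) + 458} = \sqrt{\left(2280 + 4480\right) + 458} = \sqrt{6760 + 458} = \sqrt{7218} = 3 \sqrt{802}$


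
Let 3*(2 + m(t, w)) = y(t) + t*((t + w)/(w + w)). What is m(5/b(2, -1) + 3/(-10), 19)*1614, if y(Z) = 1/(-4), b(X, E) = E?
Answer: -8341959/1900 ≈ -4390.5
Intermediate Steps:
y(Z) = -¼ (y(Z) = 1*(-¼) = -¼)
m(t, w) = -25/12 + t*(t + w)/(6*w) (m(t, w) = -2 + (-¼ + t*((t + w)/(w + w)))/3 = -2 + (-¼ + t*((t + w)/((2*w))))/3 = -2 + (-¼ + t*((t + w)*(1/(2*w))))/3 = -2 + (-¼ + t*((t + w)/(2*w)))/3 = -2 + (-¼ + t*(t + w)/(2*w))/3 = -2 + (-1/12 + t*(t + w)/(6*w)) = -25/12 + t*(t + w)/(6*w))
m(5/b(2, -1) + 3/(-10), 19)*1614 = (-25/12 + (5/(-1) + 3/(-10))/6 + (⅙)*(5/(-1) + 3/(-10))²/19)*1614 = (-25/12 + (5*(-1) + 3*(-⅒))/6 + (⅙)*(5*(-1) + 3*(-⅒))²*(1/19))*1614 = (-25/12 + (-5 - 3/10)/6 + (⅙)*(-5 - 3/10)²*(1/19))*1614 = (-25/12 + (⅙)*(-53/10) + (⅙)*(-53/10)²*(1/19))*1614 = (-25/12 - 53/60 + (⅙)*(2809/100)*(1/19))*1614 = (-25/12 - 53/60 + 2809/11400)*1614 = -10337/3800*1614 = -8341959/1900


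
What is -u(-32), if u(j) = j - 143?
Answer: 175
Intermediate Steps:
u(j) = -143 + j
-u(-32) = -(-143 - 32) = -1*(-175) = 175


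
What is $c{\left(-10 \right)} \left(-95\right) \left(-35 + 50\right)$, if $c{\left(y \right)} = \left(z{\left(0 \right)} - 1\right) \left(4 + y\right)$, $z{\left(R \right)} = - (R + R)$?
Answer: $-8550$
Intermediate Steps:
$z{\left(R \right)} = - 2 R$
$c{\left(y \right)} = -4 - y$ ($c{\left(y \right)} = \left(\left(-2\right) 0 - 1\right) \left(4 + y\right) = \left(0 - 1\right) \left(4 + y\right) = - (4 + y) = -4 - y$)
$c{\left(-10 \right)} \left(-95\right) \left(-35 + 50\right) = \left(-4 - -10\right) \left(-95\right) \left(-35 + 50\right) = \left(-4 + 10\right) \left(-95\right) 15 = 6 \left(-95\right) 15 = \left(-570\right) 15 = -8550$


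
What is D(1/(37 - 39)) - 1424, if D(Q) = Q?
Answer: -2849/2 ≈ -1424.5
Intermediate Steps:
D(1/(37 - 39)) - 1424 = 1/(37 - 39) - 1424 = 1/(-2) - 1424 = -1/2 - 1424 = -2849/2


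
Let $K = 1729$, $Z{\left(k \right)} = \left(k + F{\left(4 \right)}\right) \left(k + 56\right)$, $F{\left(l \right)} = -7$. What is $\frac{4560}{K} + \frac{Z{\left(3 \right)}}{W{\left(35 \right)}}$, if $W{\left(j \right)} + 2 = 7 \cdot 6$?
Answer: $- \frac{2969}{910} \approx -3.2626$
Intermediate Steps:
$W{\left(j \right)} = 40$ ($W{\left(j \right)} = -2 + 7 \cdot 6 = -2 + 42 = 40$)
$Z{\left(k \right)} = \left(-7 + k\right) \left(56 + k\right)$ ($Z{\left(k \right)} = \left(k - 7\right) \left(k + 56\right) = \left(-7 + k\right) \left(56 + k\right)$)
$\frac{4560}{K} + \frac{Z{\left(3 \right)}}{W{\left(35 \right)}} = \frac{4560}{1729} + \frac{-392 + 3^{2} + 49 \cdot 3}{40} = 4560 \cdot \frac{1}{1729} + \left(-392 + 9 + 147\right) \frac{1}{40} = \frac{240}{91} - \frac{59}{10} = - \frac{2969}{910}$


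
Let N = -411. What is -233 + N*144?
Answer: -59417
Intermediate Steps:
-233 + N*144 = -233 - 411*144 = -233 - 59184 = -59417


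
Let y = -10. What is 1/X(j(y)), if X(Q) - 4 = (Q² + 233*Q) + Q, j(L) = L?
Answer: -1/2236 ≈ -0.00044723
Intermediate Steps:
X(Q) = 4 + Q² + 234*Q (X(Q) = 4 + ((Q² + 233*Q) + Q) = 4 + (Q² + 234*Q) = 4 + Q² + 234*Q)
1/X(j(y)) = 1/(4 + (-10)² + 234*(-10)) = 1/(4 + 100 - 2340) = 1/(-2236) = -1/2236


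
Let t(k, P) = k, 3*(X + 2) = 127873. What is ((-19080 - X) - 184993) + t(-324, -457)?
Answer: -741058/3 ≈ -2.4702e+5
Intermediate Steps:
X = 127867/3 (X = -2 + (⅓)*127873 = -2 + 127873/3 = 127867/3 ≈ 42622.)
((-19080 - X) - 184993) + t(-324, -457) = ((-19080 - 1*127867/3) - 184993) - 324 = ((-19080 - 127867/3) - 184993) - 324 = (-185107/3 - 184993) - 324 = -740086/3 - 324 = -741058/3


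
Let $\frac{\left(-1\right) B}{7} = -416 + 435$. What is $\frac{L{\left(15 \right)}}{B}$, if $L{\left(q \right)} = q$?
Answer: $- \frac{15}{133} \approx -0.11278$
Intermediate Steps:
$B = -133$ ($B = - 7 \left(-416 + 435\right) = \left(-7\right) 19 = -133$)
$\frac{L{\left(15 \right)}}{B} = \frac{15}{-133} = 15 \left(- \frac{1}{133}\right) = - \frac{15}{133}$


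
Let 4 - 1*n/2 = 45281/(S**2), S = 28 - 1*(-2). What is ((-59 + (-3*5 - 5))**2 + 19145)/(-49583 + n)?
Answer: -11423700/22354031 ≈ -0.51103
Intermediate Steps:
S = 30 (S = 28 + 2 = 30)
n = -41681/450 (n = 8 - 90562/(30**2) = 8 - 90562/900 = 8 - 2*45281/900 = 8 - 45281/450 = -41681/450 ≈ -92.624)
((-59 + (-3*5 - 5))**2 + 19145)/(-49583 + n) = ((-59 + (-3*5 - 5))**2 + 19145)/(-49583 - 41681/450) = ((-59 + (-15 - 5))**2 + 19145)/(-22354031/450) = ((-59 - 20)**2 + 19145)*(-450/22354031) = ((-79)**2 + 19145)*(-450/22354031) = (6241 + 19145)*(-450/22354031) = 25386*(-450/22354031) = -11423700/22354031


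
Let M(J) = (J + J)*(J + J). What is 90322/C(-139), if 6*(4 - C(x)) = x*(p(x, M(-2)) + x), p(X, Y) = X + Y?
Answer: -270966/18197 ≈ -14.891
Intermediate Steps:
M(J) = 4*J² (M(J) = (2*J)*(2*J) = 4*J²)
C(x) = 4 - x*(16 + 2*x)/6 (C(x) = 4 - x*((x + 4*(-2)²) + x)/6 = 4 - x*((x + 4*4) + x)/6 = 4 - x*((x + 16) + x)/6 = 4 - x*((16 + x) + x)/6 = 4 - x*(16 + 2*x)/6)
90322/C(-139) = 90322/(4 - 8/3*(-139) - ⅓*(-139)²) = 90322/(4 + 1112/3 - ⅓*19321) = 90322/(4 + 1112/3 - 19321/3) = 90322/(-18197/3) = 90322*(-3/18197) = -270966/18197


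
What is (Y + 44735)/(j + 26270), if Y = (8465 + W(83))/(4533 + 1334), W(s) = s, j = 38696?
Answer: 262468793/381155522 ≈ 0.68861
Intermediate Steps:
Y = 8548/5867 (Y = (8465 + 83)/(4533 + 1334) = 8548/5867 ≈ 1.4570)
(Y + 44735)/(j + 26270) = (8548/5867 + 44735)/(38696 + 26270) = (262468793/5867)/64966 = (262468793/5867)*(1/64966) = 262468793/381155522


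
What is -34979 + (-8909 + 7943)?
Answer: -35945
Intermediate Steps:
-34979 + (-8909 + 7943) = -34979 - 966 = -35945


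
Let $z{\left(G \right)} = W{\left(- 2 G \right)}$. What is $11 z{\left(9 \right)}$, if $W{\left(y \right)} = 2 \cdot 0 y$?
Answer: $0$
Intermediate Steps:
$W{\left(y \right)} = 0$ ($W{\left(y \right)} = 0 y = 0$)
$z{\left(G \right)} = 0$
$11 z{\left(9 \right)} = 11 \cdot 0 = 0$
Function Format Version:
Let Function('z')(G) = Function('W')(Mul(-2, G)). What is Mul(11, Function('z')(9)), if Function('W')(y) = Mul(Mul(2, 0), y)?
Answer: 0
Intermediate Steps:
Function('W')(y) = 0 (Function('W')(y) = Mul(0, y) = 0)
Function('z')(G) = 0
Mul(11, Function('z')(9)) = Mul(11, 0) = 0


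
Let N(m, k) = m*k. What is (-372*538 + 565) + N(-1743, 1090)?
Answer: -2099441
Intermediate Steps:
N(m, k) = k*m
(-372*538 + 565) + N(-1743, 1090) = (-372*538 + 565) + 1090*(-1743) = (-200136 + 565) - 1899870 = -199571 - 1899870 = -2099441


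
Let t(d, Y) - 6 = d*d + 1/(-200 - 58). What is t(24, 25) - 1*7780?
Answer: -1857085/258 ≈ -7198.0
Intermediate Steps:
t(d, Y) = 1547/258 + d**2 (t(d, Y) = 6 + (d*d + 1/(-200 - 58)) = 6 + (d**2 + 1/(-258)) = 6 + (d**2 - 1/258) = 6 + (-1/258 + d**2) = 1547/258 + d**2)
t(24, 25) - 1*7780 = (1547/258 + 24**2) - 1*7780 = (1547/258 + 576) - 7780 = 150155/258 - 7780 = -1857085/258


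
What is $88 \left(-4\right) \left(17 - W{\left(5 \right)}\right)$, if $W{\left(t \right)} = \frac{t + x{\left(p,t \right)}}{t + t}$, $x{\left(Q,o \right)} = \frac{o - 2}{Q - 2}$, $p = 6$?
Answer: $- \frac{28908}{5} \approx -5781.6$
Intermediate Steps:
$x{\left(Q,o \right)} = \frac{-2 + o}{-2 + Q}$
$W{\left(t \right)} = \frac{- \frac{1}{2} + \frac{5 t}{4}}{2 t}$ ($W{\left(t \right)} = \frac{t + \frac{-2 + t}{-2 + 6}}{t + t} = \frac{t + \frac{-2 + t}{4}}{2 t} = \left(t + \frac{-2 + t}{4}\right) \frac{1}{2 t} = \left(t + \left(- \frac{1}{2} + \frac{t}{4}\right)\right) \frac{1}{2 t} = \left(- \frac{1}{2} + \frac{5 t}{4}\right) \frac{1}{2 t} = \frac{- \frac{1}{2} + \frac{5 t}{4}}{2 t}$)
$88 \left(-4\right) \left(17 - W{\left(5 \right)}\right) = 88 \left(-4\right) \left(17 - \frac{-2 + 5 \cdot 5}{8 \cdot 5}\right) = - 352 \left(17 - \frac{1}{8} \cdot \frac{1}{5} \left(-2 + 25\right)\right) = - 352 \left(17 - \frac{1}{8} \cdot \frac{1}{5} \cdot 23\right) = - 352 \left(17 - \frac{23}{40}\right) = \left(-352\right) \frac{657}{40} = - \frac{28908}{5}$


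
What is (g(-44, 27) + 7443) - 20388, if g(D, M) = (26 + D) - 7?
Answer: -12970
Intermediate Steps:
g(D, M) = 19 + D
(g(-44, 27) + 7443) - 20388 = ((19 - 44) + 7443) - 20388 = (-25 + 7443) - 20388 = 7418 - 20388 = -12970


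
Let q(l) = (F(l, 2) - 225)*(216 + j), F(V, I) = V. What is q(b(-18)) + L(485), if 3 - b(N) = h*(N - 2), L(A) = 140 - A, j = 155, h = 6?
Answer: -38187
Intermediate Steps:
b(N) = 15 - 6*N (b(N) = 3 - 6*(N - 2) = 3 - 6*(-2 + N) = 3 - (-12 + 6*N) = 3 + (12 - 6*N) = 15 - 6*N)
q(l) = -83475 + 371*l (q(l) = (l - 225)*(216 + 155) = (-225 + l)*371 = -83475 + 371*l)
q(b(-18)) + L(485) = (-83475 + 371*(15 - 6*(-18))) + (140 - 1*485) = (-83475 + 371*(15 + 108)) + (140 - 485) = (-83475 + 371*123) - 345 = (-83475 + 45633) - 345 = -37842 - 345 = -38187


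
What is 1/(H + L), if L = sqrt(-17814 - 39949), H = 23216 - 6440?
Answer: 16776/281491939 - I*sqrt(57763)/281491939 ≈ 5.9597e-5 - 8.5381e-7*I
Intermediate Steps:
H = 16776
L = I*sqrt(57763) (L = sqrt(-57763) = I*sqrt(57763) ≈ 240.34*I)
1/(H + L) = 1/(16776 + I*sqrt(57763))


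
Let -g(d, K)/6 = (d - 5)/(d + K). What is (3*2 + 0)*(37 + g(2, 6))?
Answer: 471/2 ≈ 235.50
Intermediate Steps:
g(d, K) = -6*(-5 + d)/(K + d) (g(d, K) = -6*(d - 5)/(d + K) = -6*(-5 + d)/(K + d))
(3*2 + 0)*(37 + g(2, 6)) = (3*2 + 0)*(37 + 6*(5 - 1*2)/(6 + 2)) = (6 + 0)*(37 + 6*(5 - 2)/8) = 6*(37 + 6*(1/8)*3) = 6*(37 + 9/4) = 6*(157/4) = 471/2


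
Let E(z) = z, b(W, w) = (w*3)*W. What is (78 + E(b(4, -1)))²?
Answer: 4356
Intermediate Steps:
b(W, w) = 3*W*w (b(W, w) = (3*w)*W = 3*W*w)
(78 + E(b(4, -1)))² = (78 + 3*4*(-1))² = (78 - 12)² = 66² = 4356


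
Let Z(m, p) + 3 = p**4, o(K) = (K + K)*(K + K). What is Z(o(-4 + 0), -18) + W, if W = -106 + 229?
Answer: 105096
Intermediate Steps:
o(K) = 4*K**2 (o(K) = (2*K)*(2*K) = 4*K**2)
Z(m, p) = -3 + p**4
W = 123
Z(o(-4 + 0), -18) + W = (-3 + (-18)**4) + 123 = (-3 + 104976) + 123 = 104973 + 123 = 105096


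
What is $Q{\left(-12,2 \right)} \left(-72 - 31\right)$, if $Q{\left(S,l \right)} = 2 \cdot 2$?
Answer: $-412$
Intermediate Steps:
$Q{\left(S,l \right)} = 4$
$Q{\left(-12,2 \right)} \left(-72 - 31\right) = 4 \left(-72 - 31\right) = 4 \left(-103\right) = -412$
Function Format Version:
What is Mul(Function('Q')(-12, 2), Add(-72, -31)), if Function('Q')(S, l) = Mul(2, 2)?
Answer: -412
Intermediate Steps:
Function('Q')(S, l) = 4
Mul(Function('Q')(-12, 2), Add(-72, -31)) = Mul(4, Add(-72, -31)) = Mul(4, -103) = -412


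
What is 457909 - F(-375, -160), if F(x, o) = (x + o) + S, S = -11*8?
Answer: 458532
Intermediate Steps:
S = -88
F(x, o) = -88 + o + x (F(x, o) = (x + o) - 88 = (o + x) - 88 = -88 + o + x)
457909 - F(-375, -160) = 457909 - (-88 - 160 - 375) = 457909 - 1*(-623) = 457909 + 623 = 458532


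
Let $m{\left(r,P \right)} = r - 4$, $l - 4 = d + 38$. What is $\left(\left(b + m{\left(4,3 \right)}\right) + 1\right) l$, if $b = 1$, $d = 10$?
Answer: $104$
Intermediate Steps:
$l = 52$ ($l = 4 + \left(10 + 38\right) = 4 + 48 = 52$)
$m{\left(r,P \right)} = -4 + r$
$\left(\left(b + m{\left(4,3 \right)}\right) + 1\right) l = \left(\left(1 + \left(-4 + 4\right)\right) + 1\right) 52 = \left(\left(1 + 0\right) + 1\right) 52 = \left(1 + 1\right) 52 = 2 \cdot 52 = 104$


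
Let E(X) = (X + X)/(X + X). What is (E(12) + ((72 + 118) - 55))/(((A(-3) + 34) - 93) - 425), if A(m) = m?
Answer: -136/487 ≈ -0.27926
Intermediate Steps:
E(X) = 1 (E(X) = (2*X)/((2*X)) = (2*X)*(1/(2*X)) = 1)
(E(12) + ((72 + 118) - 55))/(((A(-3) + 34) - 93) - 425) = (1 + ((72 + 118) - 55))/(((-3 + 34) - 93) - 425) = (1 + (190 - 55))/((31 - 93) - 425) = (1 + 135)/(-62 - 425) = 136/(-487) = 136*(-1/487) = -136/487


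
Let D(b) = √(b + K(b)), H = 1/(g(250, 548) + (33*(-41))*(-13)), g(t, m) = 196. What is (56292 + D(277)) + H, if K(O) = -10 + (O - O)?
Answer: 1001153221/17785 + √267 ≈ 56308.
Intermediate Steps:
K(O) = -10 (K(O) = -10 + 0 = -10)
H = 1/17785 (H = 1/(196 + (33*(-41))*(-13)) = 1/(196 - 1353*(-13)) = 1/(196 + 17589) = 1/17785 ≈ 5.6227e-5)
D(b) = √(-10 + b) (D(b) = √(b - 10) = √(-10 + b))
(56292 + D(277)) + H = (56292 + √(-10 + 277)) + 1/17785 = (56292 + √267) + 1/17785 = 1001153221/17785 + √267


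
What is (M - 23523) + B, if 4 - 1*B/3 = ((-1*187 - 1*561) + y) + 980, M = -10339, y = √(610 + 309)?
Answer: -34546 - 3*√919 ≈ -34637.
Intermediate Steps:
y = √919 ≈ 30.315
B = -684 - 3*√919 (B = 12 - 3*(((-1*187 - 1*561) + √919) + 980) = 12 - 3*(((-187 - 561) + √919) + 980) = 12 - 3*((-748 + √919) + 980) = 12 - 3*(232 + √919) = 12 + (-696 - 3*√919) = -684 - 3*√919 ≈ -774.95)
(M - 23523) + B = (-10339 - 23523) + (-684 - 3*√919) = -33862 + (-684 - 3*√919) = -34546 - 3*√919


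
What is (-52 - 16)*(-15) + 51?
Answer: 1071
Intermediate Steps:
(-52 - 16)*(-15) + 51 = -68*(-15) + 51 = 1020 + 51 = 1071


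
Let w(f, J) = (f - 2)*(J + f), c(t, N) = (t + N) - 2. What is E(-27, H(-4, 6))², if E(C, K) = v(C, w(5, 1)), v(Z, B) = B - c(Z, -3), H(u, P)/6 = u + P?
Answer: 2500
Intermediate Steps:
c(t, N) = -2 + N + t (c(t, N) = (N + t) - 2 = -2 + N + t)
w(f, J) = (-2 + f)*(J + f)
H(u, P) = 6*P + 6*u (H(u, P) = 6*(u + P) = 6*(P + u) = 6*P + 6*u)
v(Z, B) = 5 + B - Z (v(Z, B) = B - (-2 - 3 + Z) = B - (-5 + Z) = B + (5 - Z) = 5 + B - Z)
E(C, K) = 23 - C (E(C, K) = 5 + (5² - 2*1 - 2*5 + 1*5) - C = 5 + (25 - 2 - 10 + 5) - C = 5 + 18 - C = 23 - C)
E(-27, H(-4, 6))² = (23 - 1*(-27))² = (23 + 27)² = 50² = 2500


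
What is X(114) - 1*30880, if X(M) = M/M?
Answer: -30879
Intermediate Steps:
X(M) = 1
X(114) - 1*30880 = 1 - 1*30880 = 1 - 30880 = -30879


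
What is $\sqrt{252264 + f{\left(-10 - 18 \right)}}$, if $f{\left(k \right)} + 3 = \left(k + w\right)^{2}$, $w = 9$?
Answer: $\sqrt{252622} \approx 502.62$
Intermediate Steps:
$f{\left(k \right)} = -3 + \left(9 + k\right)^{2}$ ($f{\left(k \right)} = -3 + \left(k + 9\right)^{2} = -3 + \left(9 + k\right)^{2}$)
$\sqrt{252264 + f{\left(-10 - 18 \right)}} = \sqrt{252264 - \left(3 - \left(9 - 28\right)^{2}\right)} = \sqrt{252264 - \left(3 - \left(-19\right)^{2}\right)} = \sqrt{252264 + \left(-3 + 361\right)} = \sqrt{252264 + 358} = \sqrt{252622}$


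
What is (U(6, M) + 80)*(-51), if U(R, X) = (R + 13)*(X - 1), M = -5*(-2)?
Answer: -12801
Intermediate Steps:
M = 10
U(R, X) = (-1 + X)*(13 + R) (U(R, X) = (13 + R)*(-1 + X) = (-1 + X)*(13 + R))
(U(6, M) + 80)*(-51) = ((-13 - 1*6 + 13*10 + 6*10) + 80)*(-51) = ((-13 - 6 + 130 + 60) + 80)*(-51) = (171 + 80)*(-51) = 251*(-51) = -12801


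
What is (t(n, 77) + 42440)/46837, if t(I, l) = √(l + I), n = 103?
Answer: 42440/46837 + 6*√5/46837 ≈ 0.90641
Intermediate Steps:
t(I, l) = √(I + l)
(t(n, 77) + 42440)/46837 = (√(103 + 77) + 42440)/46837 = (√180 + 42440)*(1/46837) = (6*√5 + 42440)*(1/46837) = (42440 + 6*√5)*(1/46837) = 42440/46837 + 6*√5/46837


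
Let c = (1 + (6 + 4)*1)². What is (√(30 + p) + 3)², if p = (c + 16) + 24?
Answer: (3 + √191)² ≈ 282.92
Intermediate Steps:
c = 121 (c = (1 + 10*1)² = (1 + 10)² = 11² = 121)
p = 161 (p = (121 + 16) + 24 = 137 + 24 = 161)
(√(30 + p) + 3)² = (√(30 + 161) + 3)² = (√191 + 3)² = (3 + √191)²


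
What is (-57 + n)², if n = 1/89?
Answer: 25725184/7921 ≈ 3247.7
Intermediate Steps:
n = 1/89 ≈ 0.011236
(-57 + n)² = (-57 + 1/89)² = (-5072/89)² = 25725184/7921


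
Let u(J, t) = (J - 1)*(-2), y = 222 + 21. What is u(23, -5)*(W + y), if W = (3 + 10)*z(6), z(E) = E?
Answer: -14124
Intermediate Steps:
y = 243
u(J, t) = 2 - 2*J (u(J, t) = (-1 + J)*(-2) = 2 - 2*J)
W = 78 (W = (3 + 10)*6 = 13*6 = 78)
u(23, -5)*(W + y) = (2 - 2*23)*(78 + 243) = (2 - 46)*321 = -44*321 = -14124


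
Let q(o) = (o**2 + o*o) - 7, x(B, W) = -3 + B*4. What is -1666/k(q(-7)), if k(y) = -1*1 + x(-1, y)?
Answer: 833/4 ≈ 208.25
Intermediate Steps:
x(B, W) = -3 + 4*B
q(o) = -7 + 2*o**2 (q(o) = (o**2 + o**2) - 7 = 2*o**2 - 7 = -7 + 2*o**2)
k(y) = -8 (k(y) = -1*1 + (-3 + 4*(-1)) = -1 + (-3 - 4) = -1 - 7 = -8)
-1666/k(q(-7)) = -1666/(-8) = -1666*(-1/8) = 833/4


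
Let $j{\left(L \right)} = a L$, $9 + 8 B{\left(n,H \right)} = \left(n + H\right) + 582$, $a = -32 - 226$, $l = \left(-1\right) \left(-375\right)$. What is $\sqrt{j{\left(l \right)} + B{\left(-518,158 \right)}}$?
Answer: $\frac{i \sqrt{1547574}}{4} \approx 311.0 i$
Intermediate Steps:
$l = 375$
$a = -258$ ($a = -32 - 226 = -258$)
$B{\left(n,H \right)} = \frac{573}{8} + \frac{H}{8} + \frac{n}{8}$ ($B{\left(n,H \right)} = - \frac{9}{8} + \frac{\left(n + H\right) + 582}{8} = - \frac{9}{8} + \frac{\left(H + n\right) + 582}{8} = - \frac{9}{8} + \frac{582 + H + n}{8} = - \frac{9}{8} + \left(\frac{291}{4} + \frac{H}{8} + \frac{n}{8}\right) = \frac{573}{8} + \frac{H}{8} + \frac{n}{8}$)
$j{\left(L \right)} = - 258 L$
$\sqrt{j{\left(l \right)} + B{\left(-518,158 \right)}} = \sqrt{\left(-258\right) 375 + \left(\frac{573}{8} + \frac{1}{8} \cdot 158 + \frac{1}{8} \left(-518\right)\right)} = \sqrt{-96750 + \left(\frac{573}{8} + \frac{79}{4} - \frac{259}{4}\right)} = \sqrt{-96750 + \frac{213}{8}} = \sqrt{- \frac{773787}{8}} = \frac{i \sqrt{1547574}}{4}$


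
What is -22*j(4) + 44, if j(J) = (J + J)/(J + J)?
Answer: 22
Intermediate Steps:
j(J) = 1 (j(J) = (2*J)/((2*J)) = (2*J)*(1/(2*J)) = 1)
-22*j(4) + 44 = -22*1 + 44 = -22 + 44 = 22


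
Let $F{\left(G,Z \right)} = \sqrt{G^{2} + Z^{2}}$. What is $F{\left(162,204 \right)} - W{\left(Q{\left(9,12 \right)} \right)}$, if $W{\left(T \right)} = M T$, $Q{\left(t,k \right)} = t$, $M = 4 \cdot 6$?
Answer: $-216 + 6 \sqrt{1885} \approx 44.5$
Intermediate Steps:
$M = 24$
$W{\left(T \right)} = 24 T$
$F{\left(162,204 \right)} - W{\left(Q{\left(9,12 \right)} \right)} = \sqrt{162^{2} + 204^{2}} - 24 \cdot 9 = \sqrt{26244 + 41616} - 216 = \sqrt{67860} - 216 = 6 \sqrt{1885} - 216 = -216 + 6 \sqrt{1885}$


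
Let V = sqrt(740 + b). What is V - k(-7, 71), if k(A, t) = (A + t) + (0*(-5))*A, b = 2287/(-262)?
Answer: -64 + sqrt(50197366)/262 ≈ -36.958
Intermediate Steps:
b = -2287/262 (b = 2287*(-1/262) = -2287/262 ≈ -8.7290)
k(A, t) = A + t (k(A, t) = (A + t) + 0*A = (A + t) + 0 = A + t)
V = sqrt(50197366)/262 (V = sqrt(740 - 2287/262) = sqrt(191593/262) = sqrt(50197366)/262 ≈ 27.042)
V - k(-7, 71) = sqrt(50197366)/262 - (-7 + 71) = sqrt(50197366)/262 - 1*64 = sqrt(50197366)/262 - 64 = -64 + sqrt(50197366)/262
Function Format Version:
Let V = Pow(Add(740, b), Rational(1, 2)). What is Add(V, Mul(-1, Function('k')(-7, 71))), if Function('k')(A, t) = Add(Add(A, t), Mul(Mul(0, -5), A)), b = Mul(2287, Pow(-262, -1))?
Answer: Add(-64, Mul(Rational(1, 262), Pow(50197366, Rational(1, 2)))) ≈ -36.958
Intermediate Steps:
b = Rational(-2287, 262) (b = Mul(2287, Rational(-1, 262)) = Rational(-2287, 262) ≈ -8.7290)
Function('k')(A, t) = Add(A, t) (Function('k')(A, t) = Add(Add(A, t), Mul(0, A)) = Add(Add(A, t), 0) = Add(A, t))
V = Mul(Rational(1, 262), Pow(50197366, Rational(1, 2))) (V = Pow(Add(740, Rational(-2287, 262)), Rational(1, 2)) = Pow(Rational(191593, 262), Rational(1, 2)) = Mul(Rational(1, 262), Pow(50197366, Rational(1, 2))) ≈ 27.042)
Add(V, Mul(-1, Function('k')(-7, 71))) = Add(Mul(Rational(1, 262), Pow(50197366, Rational(1, 2))), Mul(-1, Add(-7, 71))) = Add(Mul(Rational(1, 262), Pow(50197366, Rational(1, 2))), Mul(-1, 64)) = Add(Mul(Rational(1, 262), Pow(50197366, Rational(1, 2))), -64) = Add(-64, Mul(Rational(1, 262), Pow(50197366, Rational(1, 2))))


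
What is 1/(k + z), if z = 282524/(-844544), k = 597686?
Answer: 211136/126192960665 ≈ 1.6731e-6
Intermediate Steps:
z = -70631/211136 (z = 282524*(-1/844544) = -70631/211136 ≈ -0.33453)
1/(k + z) = 1/(597686 - 70631/211136) = 1/(126192960665/211136) = 211136/126192960665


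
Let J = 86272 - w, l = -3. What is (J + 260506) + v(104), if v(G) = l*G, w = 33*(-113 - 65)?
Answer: 352340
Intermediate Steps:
w = -5874 (w = 33*(-178) = -5874)
v(G) = -3*G
J = 92146 (J = 86272 - 1*(-5874) = 86272 + 5874 = 92146)
(J + 260506) + v(104) = (92146 + 260506) - 3*104 = 352652 - 312 = 352340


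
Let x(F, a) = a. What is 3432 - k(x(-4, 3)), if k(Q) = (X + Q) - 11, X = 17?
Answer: 3423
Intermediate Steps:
k(Q) = 6 + Q (k(Q) = (17 + Q) - 11 = 6 + Q)
3432 - k(x(-4, 3)) = 3432 - (6 + 3) = 3432 - 1*9 = 3432 - 9 = 3423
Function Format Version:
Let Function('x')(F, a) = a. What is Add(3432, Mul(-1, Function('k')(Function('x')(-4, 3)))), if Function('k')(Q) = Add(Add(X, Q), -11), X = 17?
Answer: 3423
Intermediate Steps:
Function('k')(Q) = Add(6, Q) (Function('k')(Q) = Add(Add(17, Q), -11) = Add(6, Q))
Add(3432, Mul(-1, Function('k')(Function('x')(-4, 3)))) = Add(3432, Mul(-1, Add(6, 3))) = Add(3432, Mul(-1, 9)) = Add(3432, -9) = 3423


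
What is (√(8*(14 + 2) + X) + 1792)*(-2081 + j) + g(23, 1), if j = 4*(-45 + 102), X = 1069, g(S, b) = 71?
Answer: -3320505 - 5559*√133 ≈ -3.3846e+6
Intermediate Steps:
j = 228 (j = 4*57 = 228)
(√(8*(14 + 2) + X) + 1792)*(-2081 + j) + g(23, 1) = (√(8*(14 + 2) + 1069) + 1792)*(-2081 + 228) + 71 = (√(8*16 + 1069) + 1792)*(-1853) + 71 = (√(128 + 1069) + 1792)*(-1853) + 71 = (√1197 + 1792)*(-1853) + 71 = (3*√133 + 1792)*(-1853) + 71 = (1792 + 3*√133)*(-1853) + 71 = (-3320576 - 5559*√133) + 71 = -3320505 - 5559*√133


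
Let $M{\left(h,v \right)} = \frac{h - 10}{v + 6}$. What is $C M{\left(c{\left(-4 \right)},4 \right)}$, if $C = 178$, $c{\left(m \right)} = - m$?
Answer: $- \frac{534}{5} \approx -106.8$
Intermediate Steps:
$M{\left(h,v \right)} = \frac{-10 + h}{6 + v}$
$C M{\left(c{\left(-4 \right)},4 \right)} = 178 \frac{-10 - -4}{6 + 4} = 178 \frac{-10 + 4}{10} = 178 \cdot \frac{1}{10} \left(-6\right) = 178 \left(- \frac{3}{5}\right) = - \frac{534}{5}$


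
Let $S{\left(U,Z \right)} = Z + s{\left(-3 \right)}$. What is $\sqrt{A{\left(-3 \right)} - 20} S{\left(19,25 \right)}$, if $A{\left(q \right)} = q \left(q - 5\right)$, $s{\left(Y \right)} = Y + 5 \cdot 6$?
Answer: $104$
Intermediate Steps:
$s{\left(Y \right)} = 30 + Y$ ($s{\left(Y \right)} = Y + 30 = 30 + Y$)
$A{\left(q \right)} = q \left(-5 + q\right)$
$S{\left(U,Z \right)} = 27 + Z$ ($S{\left(U,Z \right)} = Z + \left(30 - 3\right) = Z + 27 = 27 + Z$)
$\sqrt{A{\left(-3 \right)} - 20} S{\left(19,25 \right)} = \sqrt{- 3 \left(-5 - 3\right) - 20} \left(27 + 25\right) = \sqrt{\left(-3\right) \left(-8\right) - 20} \cdot 52 = \sqrt{24 - 20} \cdot 52 = \sqrt{4} \cdot 52 = 2 \cdot 52 = 104$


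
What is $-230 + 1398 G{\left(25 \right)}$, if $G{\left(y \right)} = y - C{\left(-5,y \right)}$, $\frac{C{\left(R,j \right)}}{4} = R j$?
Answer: $733720$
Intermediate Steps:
$C{\left(R,j \right)} = 4 R j$
$G{\left(y \right)} = 21 y$ ($G{\left(y \right)} = y - 4 \left(-5\right) y = y - - 20 y = y + 20 y = 21 y$)
$-230 + 1398 G{\left(25 \right)} = -230 + 1398 \cdot 21 \cdot 25 = -230 + 1398 \cdot 525 = -230 + 733950 = 733720$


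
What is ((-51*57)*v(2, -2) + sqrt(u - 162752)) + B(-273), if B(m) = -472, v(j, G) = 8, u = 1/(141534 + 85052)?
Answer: -23728 + 3*I*sqrt(928431720878134)/226586 ≈ -23728.0 + 403.43*I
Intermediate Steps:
u = 1/226586 ≈ 4.4133e-6
((-51*57)*v(2, -2) + sqrt(u - 162752)) + B(-273) = (-51*57*8 + sqrt(1/226586 - 162752)) - 472 = (-2907*8 + sqrt(-36877324671/226586)) - 472 = (-23256 + 3*I*sqrt(928431720878134)/226586) - 472 = -23728 + 3*I*sqrt(928431720878134)/226586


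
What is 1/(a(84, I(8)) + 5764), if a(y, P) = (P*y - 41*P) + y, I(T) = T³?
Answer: 1/27864 ≈ 3.5889e-5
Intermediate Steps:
a(y, P) = y - 41*P + P*y (a(y, P) = (-41*P + P*y) + y = y - 41*P + P*y)
1/(a(84, I(8)) + 5764) = 1/((84 - 41*8³ + 8³*84) + 5764) = 1/((84 - 41*512 + 512*84) + 5764) = 1/((84 - 20992 + 43008) + 5764) = 1/(22100 + 5764) = 1/27864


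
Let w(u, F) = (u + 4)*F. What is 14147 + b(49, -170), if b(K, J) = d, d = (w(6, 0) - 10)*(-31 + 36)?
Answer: 14097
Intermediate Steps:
w(u, F) = F*(4 + u) (w(u, F) = (4 + u)*F = F*(4 + u))
d = -50 (d = (0*(4 + 6) - 10)*(-31 + 36) = (0*10 - 10)*5 = (0 - 10)*5 = -10*5 = -50)
b(K, J) = -50
14147 + b(49, -170) = 14147 - 50 = 14097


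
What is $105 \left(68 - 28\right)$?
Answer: $4200$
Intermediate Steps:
$105 \left(68 - 28\right) = 105 \cdot 40 = 4200$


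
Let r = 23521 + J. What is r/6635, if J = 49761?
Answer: 73282/6635 ≈ 11.045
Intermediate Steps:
r = 73282 (r = 23521 + 49761 = 73282)
r/6635 = 73282/6635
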